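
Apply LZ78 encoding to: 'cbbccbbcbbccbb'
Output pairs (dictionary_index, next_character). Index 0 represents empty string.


LZ78 encoding steps:
Dictionary: {0: ''}
Step 1: w='' (idx 0), next='c' -> output (0, 'c'), add 'c' as idx 1
Step 2: w='' (idx 0), next='b' -> output (0, 'b'), add 'b' as idx 2
Step 3: w='b' (idx 2), next='c' -> output (2, 'c'), add 'bc' as idx 3
Step 4: w='c' (idx 1), next='b' -> output (1, 'b'), add 'cb' as idx 4
Step 5: w='bc' (idx 3), next='b' -> output (3, 'b'), add 'bcb' as idx 5
Step 6: w='bc' (idx 3), next='c' -> output (3, 'c'), add 'bcc' as idx 6
Step 7: w='b' (idx 2), next='b' -> output (2, 'b'), add 'bb' as idx 7


Encoded: [(0, 'c'), (0, 'b'), (2, 'c'), (1, 'b'), (3, 'b'), (3, 'c'), (2, 'b')]


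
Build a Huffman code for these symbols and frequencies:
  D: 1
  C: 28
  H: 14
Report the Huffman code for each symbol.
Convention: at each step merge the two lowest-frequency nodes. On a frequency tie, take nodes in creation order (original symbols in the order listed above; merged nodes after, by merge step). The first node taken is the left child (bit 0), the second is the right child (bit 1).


Huffman tree construction:
Step 1: Merge D(1) + H(14) = 15
Step 2: Merge (D+H)(15) + C(28) = 43
Read each symbol's code off the tree from the root (left child = 0, right child = 1).

Codes:
  D: 00 (length 2)
  C: 1 (length 1)
  H: 01 (length 2)
Average code length: 58/43 = 1.3488 bits/symbol


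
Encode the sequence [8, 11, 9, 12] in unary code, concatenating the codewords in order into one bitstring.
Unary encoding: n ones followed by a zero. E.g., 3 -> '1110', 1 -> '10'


Encode each number as n ones followed by a terminating 0:
  8 -> 111111110 (9 bits)
  11 -> 111111111110 (12 bits)
  9 -> 1111111110 (10 bits)
  12 -> 1111111111110 (13 bits)
Total length = 9 + 12 + 10 + 13 = 44 bits.

Unary([8, 11, 9, 12]) = 11111111011111111111011111111101111111111110 (44 bits)


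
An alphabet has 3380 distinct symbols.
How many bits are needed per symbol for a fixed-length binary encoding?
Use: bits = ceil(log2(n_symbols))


log2(3380) = 11.7228
Bracket: 2^11 = 2048 < 3380 <= 2^12 = 4096
So ceil(log2(3380)) = 12

bits = ceil(log2(3380)) = ceil(11.7228) = 12 bits


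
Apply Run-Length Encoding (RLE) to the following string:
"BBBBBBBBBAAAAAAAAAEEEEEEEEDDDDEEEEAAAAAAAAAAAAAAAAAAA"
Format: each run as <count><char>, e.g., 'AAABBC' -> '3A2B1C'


Scanning runs left to right:
  i=0: run of 'B' x 9 -> '9B'
  i=9: run of 'A' x 9 -> '9A'
  i=18: run of 'E' x 8 -> '8E'
  i=26: run of 'D' x 4 -> '4D'
  i=30: run of 'E' x 4 -> '4E'
  i=34: run of 'A' x 19 -> '19A'

RLE = 9B9A8E4D4E19A


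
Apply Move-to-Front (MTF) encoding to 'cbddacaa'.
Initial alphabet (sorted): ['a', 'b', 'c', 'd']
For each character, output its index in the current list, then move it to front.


MTF encoding:
'c': index 2 in ['a', 'b', 'c', 'd'] -> ['c', 'a', 'b', 'd']
'b': index 2 in ['c', 'a', 'b', 'd'] -> ['b', 'c', 'a', 'd']
'd': index 3 in ['b', 'c', 'a', 'd'] -> ['d', 'b', 'c', 'a']
'd': index 0 in ['d', 'b', 'c', 'a'] -> ['d', 'b', 'c', 'a']
'a': index 3 in ['d', 'b', 'c', 'a'] -> ['a', 'd', 'b', 'c']
'c': index 3 in ['a', 'd', 'b', 'c'] -> ['c', 'a', 'd', 'b']
'a': index 1 in ['c', 'a', 'd', 'b'] -> ['a', 'c', 'd', 'b']
'a': index 0 in ['a', 'c', 'd', 'b'] -> ['a', 'c', 'd', 'b']


Output: [2, 2, 3, 0, 3, 3, 1, 0]


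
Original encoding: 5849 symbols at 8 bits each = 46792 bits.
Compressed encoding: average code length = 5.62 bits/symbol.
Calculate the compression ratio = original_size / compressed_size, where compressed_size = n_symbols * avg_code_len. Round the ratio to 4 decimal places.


original_size = n_symbols * orig_bits = 5849 * 8 = 46792 bits
compressed_size = n_symbols * avg_code_len = 5849 * 5.62 = 32871.38 bits
ratio = original_size / compressed_size = 46792 / 32871.38 = 1.4235

Compression ratio = 1.4235


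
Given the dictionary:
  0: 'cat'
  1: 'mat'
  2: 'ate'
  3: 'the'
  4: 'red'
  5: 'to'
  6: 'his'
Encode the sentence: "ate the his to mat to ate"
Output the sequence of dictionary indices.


Look up each word in the dictionary:
  'ate' -> 2
  'the' -> 3
  'his' -> 6
  'to' -> 5
  'mat' -> 1
  'to' -> 5
  'ate' -> 2

Encoded: [2, 3, 6, 5, 1, 5, 2]


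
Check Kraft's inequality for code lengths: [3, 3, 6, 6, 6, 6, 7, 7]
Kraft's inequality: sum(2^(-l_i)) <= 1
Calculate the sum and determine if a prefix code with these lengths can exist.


Sum = 2^(-3) + 2^(-3) + 2^(-6) + 2^(-6) + 2^(-6) + 2^(-6) + 2^(-7) + 2^(-7)
    = 0.125 + 0.125 + 0.015625 + 0.015625 + 0.015625 + 0.015625 + 0.0078125 + 0.0078125
    = 42/128 = 0.328125
Since 0.328125 <= 1, Kraft's inequality IS satisfied.
A prefix code with these lengths CAN exist.

Kraft sum = 0.328125. Satisfied.


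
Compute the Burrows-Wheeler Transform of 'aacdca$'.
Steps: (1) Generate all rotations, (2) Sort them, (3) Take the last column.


Rotations (sorted):
  0: $aacdca -> last char: a
  1: a$aacdc -> last char: c
  2: aacdca$ -> last char: $
  3: acdca$a -> last char: a
  4: ca$aacd -> last char: d
  5: cdca$aa -> last char: a
  6: dca$aac -> last char: c


BWT = ac$adac


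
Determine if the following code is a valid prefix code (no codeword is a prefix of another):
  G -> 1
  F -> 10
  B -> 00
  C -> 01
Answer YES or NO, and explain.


Checking each pair (does one codeword prefix another?):
  G='1' vs F='10': prefix -- VIOLATION

NO -- this is NOT a valid prefix code. G (1) is a prefix of F (10).


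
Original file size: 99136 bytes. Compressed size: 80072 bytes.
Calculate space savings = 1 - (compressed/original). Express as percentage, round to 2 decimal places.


ratio = compressed/original = 80072/99136 = 0.807699
savings = 1 - ratio = 1 - 0.807699 = 0.192301
as a percentage: 0.192301 * 100 = 19.23%

Space savings = 1 - 80072/99136 = 19.23%


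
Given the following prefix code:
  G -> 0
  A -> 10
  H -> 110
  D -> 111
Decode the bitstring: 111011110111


Decoding step by step:
Bits 111 -> D
Bits 0 -> G
Bits 111 -> D
Bits 10 -> A
Bits 111 -> D


Decoded message: DGDAD


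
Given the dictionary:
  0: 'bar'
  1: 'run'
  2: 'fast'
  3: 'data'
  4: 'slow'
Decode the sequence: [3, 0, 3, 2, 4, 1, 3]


Look up each index in the dictionary:
  3 -> 'data'
  0 -> 'bar'
  3 -> 'data'
  2 -> 'fast'
  4 -> 'slow'
  1 -> 'run'
  3 -> 'data'

Decoded: "data bar data fast slow run data"


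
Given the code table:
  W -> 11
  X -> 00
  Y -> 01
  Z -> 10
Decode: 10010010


Decoding:
10 -> Z
01 -> Y
00 -> X
10 -> Z


Result: ZYXZ


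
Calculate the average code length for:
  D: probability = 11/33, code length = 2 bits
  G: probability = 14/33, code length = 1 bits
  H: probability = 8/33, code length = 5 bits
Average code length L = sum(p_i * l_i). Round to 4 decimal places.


Weighted contributions p_i * l_i:
  D: (11/33) * 2 = 22/33
  G: (14/33) * 1 = 14/33
  H: (8/33) * 5 = 40/33
Sum = (22 + 14 + 40)/33 = 76/33

L = 76/33 = 2.3030 bits/symbol


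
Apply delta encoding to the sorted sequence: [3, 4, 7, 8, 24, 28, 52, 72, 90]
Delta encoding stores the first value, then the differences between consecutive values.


First value: 3
Deltas:
  4 - 3 = 1
  7 - 4 = 3
  8 - 7 = 1
  24 - 8 = 16
  28 - 24 = 4
  52 - 28 = 24
  72 - 52 = 20
  90 - 72 = 18


Delta encoded: [3, 1, 3, 1, 16, 4, 24, 20, 18]


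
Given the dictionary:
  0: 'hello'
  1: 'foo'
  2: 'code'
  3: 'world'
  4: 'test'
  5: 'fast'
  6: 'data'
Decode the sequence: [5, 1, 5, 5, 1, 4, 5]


Look up each index in the dictionary:
  5 -> 'fast'
  1 -> 'foo'
  5 -> 'fast'
  5 -> 'fast'
  1 -> 'foo'
  4 -> 'test'
  5 -> 'fast'

Decoded: "fast foo fast fast foo test fast"


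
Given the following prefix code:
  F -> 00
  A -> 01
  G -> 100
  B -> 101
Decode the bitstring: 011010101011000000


Decoding step by step:
Bits 01 -> A
Bits 101 -> B
Bits 01 -> A
Bits 01 -> A
Bits 01 -> A
Bits 100 -> G
Bits 00 -> F
Bits 00 -> F


Decoded message: ABAAAGFF


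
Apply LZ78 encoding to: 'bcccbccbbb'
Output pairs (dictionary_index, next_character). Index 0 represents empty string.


LZ78 encoding steps:
Dictionary: {0: ''}
Step 1: w='' (idx 0), next='b' -> output (0, 'b'), add 'b' as idx 1
Step 2: w='' (idx 0), next='c' -> output (0, 'c'), add 'c' as idx 2
Step 3: w='c' (idx 2), next='c' -> output (2, 'c'), add 'cc' as idx 3
Step 4: w='b' (idx 1), next='c' -> output (1, 'c'), add 'bc' as idx 4
Step 5: w='c' (idx 2), next='b' -> output (2, 'b'), add 'cb' as idx 5
Step 6: w='b' (idx 1), next='b' -> output (1, 'b'), add 'bb' as idx 6


Encoded: [(0, 'b'), (0, 'c'), (2, 'c'), (1, 'c'), (2, 'b'), (1, 'b')]


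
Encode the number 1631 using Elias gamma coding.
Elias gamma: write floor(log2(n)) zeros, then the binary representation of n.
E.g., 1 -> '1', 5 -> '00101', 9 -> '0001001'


num_bits = floor(log2(1631)) + 1 = 11
leading_zeros = num_bits - 1 = 10
binary(1631) = 11001011111

Elias gamma(1631) = '0000000000' + '11001011111' = 000000000011001011111 (21 bits)


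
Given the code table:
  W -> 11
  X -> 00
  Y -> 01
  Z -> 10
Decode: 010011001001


Decoding:
01 -> Y
00 -> X
11 -> W
00 -> X
10 -> Z
01 -> Y


Result: YXWXZY


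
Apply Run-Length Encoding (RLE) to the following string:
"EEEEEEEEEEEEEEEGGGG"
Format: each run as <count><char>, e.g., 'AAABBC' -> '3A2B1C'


Scanning runs left to right:
  i=0: run of 'E' x 15 -> '15E'
  i=15: run of 'G' x 4 -> '4G'

RLE = 15E4G


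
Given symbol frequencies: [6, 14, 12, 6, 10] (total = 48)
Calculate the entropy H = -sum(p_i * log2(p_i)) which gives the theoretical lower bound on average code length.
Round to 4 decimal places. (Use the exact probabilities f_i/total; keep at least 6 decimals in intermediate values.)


Per-symbol terms -p_i * log2(p_i) with p_i = f_i/48:
  p = 6/48 = 0.125000: log2(p) = -3.000000, -p*log2(p) = 0.375000
  p = 14/48 = 0.291667: log2(p) = -1.777608, -p*log2(p) = 0.518469
  p = 12/48 = 0.250000: log2(p) = -2.000000, -p*log2(p) = 0.500000
  p = 6/48 = 0.125000: log2(p) = -3.000000, -p*log2(p) = 0.375000
  p = 10/48 = 0.208333: log2(p) = -2.263034, -p*log2(p) = 0.471466
H = 0.375000 + 0.518469 + 0.500000 + 0.375000 + 0.471466 = 2.239935

H = 2.2399 bits/symbol


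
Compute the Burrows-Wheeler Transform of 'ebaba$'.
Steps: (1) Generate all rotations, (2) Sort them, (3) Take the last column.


Rotations (sorted):
  0: $ebaba -> last char: a
  1: a$ebab -> last char: b
  2: aba$eb -> last char: b
  3: ba$eba -> last char: a
  4: baba$e -> last char: e
  5: ebaba$ -> last char: $


BWT = abbae$


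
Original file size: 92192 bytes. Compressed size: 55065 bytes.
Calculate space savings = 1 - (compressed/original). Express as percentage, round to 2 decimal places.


ratio = compressed/original = 55065/92192 = 0.597286
savings = 1 - ratio = 1 - 0.597286 = 0.402714
as a percentage: 0.402714 * 100 = 40.27%

Space savings = 1 - 55065/92192 = 40.27%


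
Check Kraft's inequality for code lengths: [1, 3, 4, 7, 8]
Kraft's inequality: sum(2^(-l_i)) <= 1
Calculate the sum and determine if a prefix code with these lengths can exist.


Sum = 2^(-1) + 2^(-3) + 2^(-4) + 2^(-7) + 2^(-8)
    = 0.5 + 0.125 + 0.0625 + 0.0078125 + 0.00390625
    = 179/256 = 0.69921875
Since 0.69921875 <= 1, Kraft's inequality IS satisfied.
A prefix code with these lengths CAN exist.

Kraft sum = 0.69921875. Satisfied.


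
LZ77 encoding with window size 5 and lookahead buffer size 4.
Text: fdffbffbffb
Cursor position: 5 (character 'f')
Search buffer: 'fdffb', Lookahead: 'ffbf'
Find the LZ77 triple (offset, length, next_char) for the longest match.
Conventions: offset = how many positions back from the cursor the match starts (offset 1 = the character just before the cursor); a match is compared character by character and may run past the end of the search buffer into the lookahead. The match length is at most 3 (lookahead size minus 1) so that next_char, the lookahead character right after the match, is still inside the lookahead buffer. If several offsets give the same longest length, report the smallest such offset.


Try each offset into the search buffer:
  offset=1 (pos 4, char 'b'): match length 0
  offset=2 (pos 3, char 'f'): match length 1
  offset=3 (pos 2, char 'f'): match length 3
  offset=4 (pos 1, char 'd'): match length 0
  offset=5 (pos 0, char 'f'): match length 1
Longest match has length 3 at offset 3.
next_char = character at position 5 + 3 = 8 -> 'f'

Best match: offset=3, length=3 (matching 'ffb' starting at position 2)
LZ77 triple: (3, 3, 'f')


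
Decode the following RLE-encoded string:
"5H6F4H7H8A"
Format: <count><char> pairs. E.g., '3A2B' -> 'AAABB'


Expanding each <count><char> pair:
  5H -> 'HHHHH'
  6F -> 'FFFFFF'
  4H -> 'HHHH'
  7H -> 'HHHHHHH'
  8A -> 'AAAAAAAA'

Decoded = HHHHHFFFFFFHHHHHHHHHHHAAAAAAAA


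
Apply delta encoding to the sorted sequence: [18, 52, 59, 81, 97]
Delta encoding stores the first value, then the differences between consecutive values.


First value: 18
Deltas:
  52 - 18 = 34
  59 - 52 = 7
  81 - 59 = 22
  97 - 81 = 16


Delta encoded: [18, 34, 7, 22, 16]


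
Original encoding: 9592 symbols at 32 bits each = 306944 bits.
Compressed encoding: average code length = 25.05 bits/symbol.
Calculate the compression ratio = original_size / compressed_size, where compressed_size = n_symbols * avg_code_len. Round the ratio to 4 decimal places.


original_size = n_symbols * orig_bits = 9592 * 32 = 306944 bits
compressed_size = n_symbols * avg_code_len = 9592 * 25.05 = 240279.6 bits
ratio = original_size / compressed_size = 306944 / 240279.6 = 1.2774

Compression ratio = 1.2774


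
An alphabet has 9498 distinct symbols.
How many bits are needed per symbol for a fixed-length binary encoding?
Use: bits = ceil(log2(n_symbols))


log2(9498) = 13.2134
Bracket: 2^13 = 8192 < 9498 <= 2^14 = 16384
So ceil(log2(9498)) = 14

bits = ceil(log2(9498)) = ceil(13.2134) = 14 bits


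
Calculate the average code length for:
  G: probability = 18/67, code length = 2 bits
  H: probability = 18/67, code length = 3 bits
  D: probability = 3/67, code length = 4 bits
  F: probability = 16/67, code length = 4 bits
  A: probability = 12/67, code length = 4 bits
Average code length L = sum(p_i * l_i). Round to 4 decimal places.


Weighted contributions p_i * l_i:
  G: (18/67) * 2 = 36/67
  H: (18/67) * 3 = 54/67
  D: (3/67) * 4 = 12/67
  F: (16/67) * 4 = 64/67
  A: (12/67) * 4 = 48/67
Sum = (36 + 54 + 12 + 64 + 48)/67 = 214/67

L = 214/67 = 3.1940 bits/symbol


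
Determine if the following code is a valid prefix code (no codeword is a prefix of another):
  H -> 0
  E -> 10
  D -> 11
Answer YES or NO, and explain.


Checking each pair (does one codeword prefix another?):
  H='0' vs E='10': no prefix
  H='0' vs D='11': no prefix
  E='10' vs H='0': no prefix
  E='10' vs D='11': no prefix
  D='11' vs H='0': no prefix
  D='11' vs E='10': no prefix
No violation found over all pairs.

YES -- this is a valid prefix code. No codeword is a prefix of any other codeword.


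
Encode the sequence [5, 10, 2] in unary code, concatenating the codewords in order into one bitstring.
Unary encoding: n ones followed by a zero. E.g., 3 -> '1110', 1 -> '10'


Encode each number as n ones followed by a terminating 0:
  5 -> 111110 (6 bits)
  10 -> 11111111110 (11 bits)
  2 -> 110 (3 bits)
Total length = 6 + 11 + 3 = 20 bits.

Unary([5, 10, 2]) = 11111011111111110110 (20 bits)


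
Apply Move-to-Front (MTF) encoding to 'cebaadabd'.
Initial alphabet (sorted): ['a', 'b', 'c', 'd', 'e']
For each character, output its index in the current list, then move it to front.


MTF encoding:
'c': index 2 in ['a', 'b', 'c', 'd', 'e'] -> ['c', 'a', 'b', 'd', 'e']
'e': index 4 in ['c', 'a', 'b', 'd', 'e'] -> ['e', 'c', 'a', 'b', 'd']
'b': index 3 in ['e', 'c', 'a', 'b', 'd'] -> ['b', 'e', 'c', 'a', 'd']
'a': index 3 in ['b', 'e', 'c', 'a', 'd'] -> ['a', 'b', 'e', 'c', 'd']
'a': index 0 in ['a', 'b', 'e', 'c', 'd'] -> ['a', 'b', 'e', 'c', 'd']
'd': index 4 in ['a', 'b', 'e', 'c', 'd'] -> ['d', 'a', 'b', 'e', 'c']
'a': index 1 in ['d', 'a', 'b', 'e', 'c'] -> ['a', 'd', 'b', 'e', 'c']
'b': index 2 in ['a', 'd', 'b', 'e', 'c'] -> ['b', 'a', 'd', 'e', 'c']
'd': index 2 in ['b', 'a', 'd', 'e', 'c'] -> ['d', 'b', 'a', 'e', 'c']


Output: [2, 4, 3, 3, 0, 4, 1, 2, 2]


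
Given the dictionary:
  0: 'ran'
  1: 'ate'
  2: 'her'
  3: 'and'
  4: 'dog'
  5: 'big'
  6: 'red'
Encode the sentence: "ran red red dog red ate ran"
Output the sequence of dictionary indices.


Look up each word in the dictionary:
  'ran' -> 0
  'red' -> 6
  'red' -> 6
  'dog' -> 4
  'red' -> 6
  'ate' -> 1
  'ran' -> 0

Encoded: [0, 6, 6, 4, 6, 1, 0]


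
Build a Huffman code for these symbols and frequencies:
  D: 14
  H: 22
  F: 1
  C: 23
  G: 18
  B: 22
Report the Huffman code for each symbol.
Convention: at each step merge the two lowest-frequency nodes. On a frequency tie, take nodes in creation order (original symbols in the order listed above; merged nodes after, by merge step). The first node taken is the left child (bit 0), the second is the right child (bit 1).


Huffman tree construction:
Step 1: Merge F(1) + D(14) = 15
Step 2: Merge (F+D)(15) + G(18) = 33
Step 3: Merge H(22) + B(22) = 44
Step 4: Merge C(23) + ((F+D)+G)(33) = 56
Step 5: Merge (H+B)(44) + (C+((F+D)+G))(56) = 100
Read each symbol's code off the tree from the root (left child = 0, right child = 1).

Codes:
  D: 1101 (length 4)
  H: 00 (length 2)
  F: 1100 (length 4)
  C: 10 (length 2)
  G: 111 (length 3)
  B: 01 (length 2)
Average code length: 248/100 = 2.4800 bits/symbol


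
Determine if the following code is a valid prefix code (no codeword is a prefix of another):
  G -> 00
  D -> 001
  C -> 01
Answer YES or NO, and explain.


Checking each pair (does one codeword prefix another?):
  G='00' vs D='001': prefix -- VIOLATION

NO -- this is NOT a valid prefix code. G (00) is a prefix of D (001).


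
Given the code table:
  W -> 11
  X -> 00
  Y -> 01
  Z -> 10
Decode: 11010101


Decoding:
11 -> W
01 -> Y
01 -> Y
01 -> Y


Result: WYYY


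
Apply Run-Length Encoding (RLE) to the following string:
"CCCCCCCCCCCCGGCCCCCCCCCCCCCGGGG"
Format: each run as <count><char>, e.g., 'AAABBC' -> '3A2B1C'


Scanning runs left to right:
  i=0: run of 'C' x 12 -> '12C'
  i=12: run of 'G' x 2 -> '2G'
  i=14: run of 'C' x 13 -> '13C'
  i=27: run of 'G' x 4 -> '4G'

RLE = 12C2G13C4G


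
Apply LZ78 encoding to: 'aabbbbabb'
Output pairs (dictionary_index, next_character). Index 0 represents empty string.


LZ78 encoding steps:
Dictionary: {0: ''}
Step 1: w='' (idx 0), next='a' -> output (0, 'a'), add 'a' as idx 1
Step 2: w='a' (idx 1), next='b' -> output (1, 'b'), add 'ab' as idx 2
Step 3: w='' (idx 0), next='b' -> output (0, 'b'), add 'b' as idx 3
Step 4: w='b' (idx 3), next='b' -> output (3, 'b'), add 'bb' as idx 4
Step 5: w='ab' (idx 2), next='b' -> output (2, 'b'), add 'abb' as idx 5


Encoded: [(0, 'a'), (1, 'b'), (0, 'b'), (3, 'b'), (2, 'b')]


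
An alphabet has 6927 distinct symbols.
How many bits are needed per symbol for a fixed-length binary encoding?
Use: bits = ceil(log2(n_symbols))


log2(6927) = 12.758
Bracket: 2^12 = 4096 < 6927 <= 2^13 = 8192
So ceil(log2(6927)) = 13

bits = ceil(log2(6927)) = ceil(12.758) = 13 bits


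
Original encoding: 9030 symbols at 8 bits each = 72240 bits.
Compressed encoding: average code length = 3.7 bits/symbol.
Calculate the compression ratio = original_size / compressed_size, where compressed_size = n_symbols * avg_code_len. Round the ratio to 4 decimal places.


original_size = n_symbols * orig_bits = 9030 * 8 = 72240 bits
compressed_size = n_symbols * avg_code_len = 9030 * 3.7 = 33411.0 bits
ratio = original_size / compressed_size = 72240 / 33411.0 = 2.1622

Compression ratio = 2.1622


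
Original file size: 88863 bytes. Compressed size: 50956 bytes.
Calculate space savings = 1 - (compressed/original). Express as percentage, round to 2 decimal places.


ratio = compressed/original = 50956/88863 = 0.573422
savings = 1 - ratio = 1 - 0.573422 = 0.426578
as a percentage: 0.426578 * 100 = 42.66%

Space savings = 1 - 50956/88863 = 42.66%


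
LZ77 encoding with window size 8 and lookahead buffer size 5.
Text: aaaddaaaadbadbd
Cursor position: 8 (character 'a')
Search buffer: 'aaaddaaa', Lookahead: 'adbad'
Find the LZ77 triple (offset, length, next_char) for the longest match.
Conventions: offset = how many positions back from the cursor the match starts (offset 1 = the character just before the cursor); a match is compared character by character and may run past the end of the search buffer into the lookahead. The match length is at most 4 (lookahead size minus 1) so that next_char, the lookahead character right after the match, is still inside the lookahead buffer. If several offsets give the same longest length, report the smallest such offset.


Try each offset into the search buffer:
  offset=1 (pos 7, char 'a'): match length 1
  offset=2 (pos 6, char 'a'): match length 1
  offset=3 (pos 5, char 'a'): match length 1
  offset=4 (pos 4, char 'd'): match length 0
  offset=5 (pos 3, char 'd'): match length 0
  offset=6 (pos 2, char 'a'): match length 2
  offset=7 (pos 1, char 'a'): match length 1
  offset=8 (pos 0, char 'a'): match length 1
Longest match has length 2 at offset 6.
next_char = character at position 8 + 2 = 10 -> 'b'

Best match: offset=6, length=2 (matching 'ad' starting at position 2)
LZ77 triple: (6, 2, 'b')


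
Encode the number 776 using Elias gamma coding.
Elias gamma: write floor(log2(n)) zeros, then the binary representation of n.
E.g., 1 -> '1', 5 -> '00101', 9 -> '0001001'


num_bits = floor(log2(776)) + 1 = 10
leading_zeros = num_bits - 1 = 9
binary(776) = 1100001000

Elias gamma(776) = '000000000' + '1100001000' = 0000000001100001000 (19 bits)


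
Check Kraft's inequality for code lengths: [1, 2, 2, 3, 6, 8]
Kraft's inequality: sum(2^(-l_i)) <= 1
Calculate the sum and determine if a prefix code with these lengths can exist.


Sum = 2^(-1) + 2^(-2) + 2^(-2) + 2^(-3) + 2^(-6) + 2^(-8)
    = 0.5 + 0.25 + 0.25 + 0.125 + 0.015625 + 0.00390625
    = 293/256 = 1.14453125
Since 1.14453125 > 1, Kraft's inequality is NOT satisfied.
A prefix code with these lengths CANNOT exist.

Kraft sum = 1.14453125. Not satisfied.


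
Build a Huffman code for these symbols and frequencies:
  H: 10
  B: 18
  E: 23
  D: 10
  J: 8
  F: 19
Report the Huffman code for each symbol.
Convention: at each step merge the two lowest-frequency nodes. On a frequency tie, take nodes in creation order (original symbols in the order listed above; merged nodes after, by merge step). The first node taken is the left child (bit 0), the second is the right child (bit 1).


Huffman tree construction:
Step 1: Merge J(8) + H(10) = 18
Step 2: Merge D(10) + B(18) = 28
Step 3: Merge (J+H)(18) + F(19) = 37
Step 4: Merge E(23) + (D+B)(28) = 51
Step 5: Merge ((J+H)+F)(37) + (E+(D+B))(51) = 88
Read each symbol's code off the tree from the root (left child = 0, right child = 1).

Codes:
  H: 001 (length 3)
  B: 111 (length 3)
  E: 10 (length 2)
  D: 110 (length 3)
  J: 000 (length 3)
  F: 01 (length 2)
Average code length: 222/88 = 2.5227 bits/symbol


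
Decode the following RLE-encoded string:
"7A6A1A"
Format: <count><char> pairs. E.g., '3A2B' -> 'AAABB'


Expanding each <count><char> pair:
  7A -> 'AAAAAAA'
  6A -> 'AAAAAA'
  1A -> 'A'

Decoded = AAAAAAAAAAAAAA


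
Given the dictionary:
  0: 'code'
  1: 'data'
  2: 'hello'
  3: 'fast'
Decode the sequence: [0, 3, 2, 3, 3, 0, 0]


Look up each index in the dictionary:
  0 -> 'code'
  3 -> 'fast'
  2 -> 'hello'
  3 -> 'fast'
  3 -> 'fast'
  0 -> 'code'
  0 -> 'code'

Decoded: "code fast hello fast fast code code"


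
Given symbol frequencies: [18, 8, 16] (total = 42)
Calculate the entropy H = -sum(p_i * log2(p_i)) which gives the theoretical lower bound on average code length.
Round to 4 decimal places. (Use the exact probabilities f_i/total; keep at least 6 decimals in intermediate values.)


Per-symbol terms -p_i * log2(p_i) with p_i = f_i/42:
  p = 18/42 = 0.428571: log2(p) = -1.222392, -p*log2(p) = 0.523882
  p = 8/42 = 0.190476: log2(p) = -2.392317, -p*log2(p) = 0.455680
  p = 16/42 = 0.380952: log2(p) = -1.392317, -p*log2(p) = 0.530407
H = 0.523882 + 0.455680 + 0.530407 = 1.509969

H = 1.51 bits/symbol


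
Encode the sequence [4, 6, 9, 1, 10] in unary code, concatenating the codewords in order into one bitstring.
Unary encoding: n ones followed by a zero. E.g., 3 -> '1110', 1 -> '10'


Encode each number as n ones followed by a terminating 0:
  4 -> 11110 (5 bits)
  6 -> 1111110 (7 bits)
  9 -> 1111111110 (10 bits)
  1 -> 10 (2 bits)
  10 -> 11111111110 (11 bits)
Total length = 5 + 7 + 10 + 2 + 11 = 35 bits.

Unary([4, 6, 9, 1, 10]) = 11110111111011111111101011111111110 (35 bits)


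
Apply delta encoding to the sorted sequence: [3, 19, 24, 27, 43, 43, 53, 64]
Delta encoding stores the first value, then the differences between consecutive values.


First value: 3
Deltas:
  19 - 3 = 16
  24 - 19 = 5
  27 - 24 = 3
  43 - 27 = 16
  43 - 43 = 0
  53 - 43 = 10
  64 - 53 = 11


Delta encoded: [3, 16, 5, 3, 16, 0, 10, 11]


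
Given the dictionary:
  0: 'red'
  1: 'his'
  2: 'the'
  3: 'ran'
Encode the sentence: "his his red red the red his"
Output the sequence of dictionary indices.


Look up each word in the dictionary:
  'his' -> 1
  'his' -> 1
  'red' -> 0
  'red' -> 0
  'the' -> 2
  'red' -> 0
  'his' -> 1

Encoded: [1, 1, 0, 0, 2, 0, 1]


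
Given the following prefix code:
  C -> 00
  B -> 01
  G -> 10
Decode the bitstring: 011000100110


Decoding step by step:
Bits 01 -> B
Bits 10 -> G
Bits 00 -> C
Bits 10 -> G
Bits 01 -> B
Bits 10 -> G


Decoded message: BGCGBG


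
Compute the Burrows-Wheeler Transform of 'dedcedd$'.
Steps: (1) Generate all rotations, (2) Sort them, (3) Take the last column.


Rotations (sorted):
  0: $dedcedd -> last char: d
  1: cedd$ded -> last char: d
  2: d$dedced -> last char: d
  3: dcedd$de -> last char: e
  4: dd$dedce -> last char: e
  5: dedcedd$ -> last char: $
  6: edcedd$d -> last char: d
  7: edd$dedc -> last char: c


BWT = dddee$dc


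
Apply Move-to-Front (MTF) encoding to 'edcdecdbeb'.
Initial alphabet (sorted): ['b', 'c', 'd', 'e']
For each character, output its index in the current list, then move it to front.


MTF encoding:
'e': index 3 in ['b', 'c', 'd', 'e'] -> ['e', 'b', 'c', 'd']
'd': index 3 in ['e', 'b', 'c', 'd'] -> ['d', 'e', 'b', 'c']
'c': index 3 in ['d', 'e', 'b', 'c'] -> ['c', 'd', 'e', 'b']
'd': index 1 in ['c', 'd', 'e', 'b'] -> ['d', 'c', 'e', 'b']
'e': index 2 in ['d', 'c', 'e', 'b'] -> ['e', 'd', 'c', 'b']
'c': index 2 in ['e', 'd', 'c', 'b'] -> ['c', 'e', 'd', 'b']
'd': index 2 in ['c', 'e', 'd', 'b'] -> ['d', 'c', 'e', 'b']
'b': index 3 in ['d', 'c', 'e', 'b'] -> ['b', 'd', 'c', 'e']
'e': index 3 in ['b', 'd', 'c', 'e'] -> ['e', 'b', 'd', 'c']
'b': index 1 in ['e', 'b', 'd', 'c'] -> ['b', 'e', 'd', 'c']


Output: [3, 3, 3, 1, 2, 2, 2, 3, 3, 1]


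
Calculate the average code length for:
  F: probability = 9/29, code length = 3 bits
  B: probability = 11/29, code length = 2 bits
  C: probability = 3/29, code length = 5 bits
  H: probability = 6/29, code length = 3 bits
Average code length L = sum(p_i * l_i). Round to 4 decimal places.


Weighted contributions p_i * l_i:
  F: (9/29) * 3 = 27/29
  B: (11/29) * 2 = 22/29
  C: (3/29) * 5 = 15/29
  H: (6/29) * 3 = 18/29
Sum = (27 + 22 + 15 + 18)/29 = 82/29

L = 82/29 = 2.8276 bits/symbol


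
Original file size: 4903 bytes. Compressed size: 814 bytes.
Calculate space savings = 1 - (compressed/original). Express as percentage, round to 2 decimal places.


ratio = compressed/original = 814/4903 = 0.166021
savings = 1 - ratio = 1 - 0.166021 = 0.833979
as a percentage: 0.833979 * 100 = 83.4%

Space savings = 1 - 814/4903 = 83.4%


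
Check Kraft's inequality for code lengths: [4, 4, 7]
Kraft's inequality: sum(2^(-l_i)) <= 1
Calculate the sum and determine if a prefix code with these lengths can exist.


Sum = 2^(-4) + 2^(-4) + 2^(-7)
    = 0.0625 + 0.0625 + 0.0078125
    = 17/128 = 0.1328125
Since 0.1328125 <= 1, Kraft's inequality IS satisfied.
A prefix code with these lengths CAN exist.

Kraft sum = 0.1328125. Satisfied.


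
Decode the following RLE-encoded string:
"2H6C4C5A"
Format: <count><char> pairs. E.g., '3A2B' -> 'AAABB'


Expanding each <count><char> pair:
  2H -> 'HH'
  6C -> 'CCCCCC'
  4C -> 'CCCC'
  5A -> 'AAAAA'

Decoded = HHCCCCCCCCCCAAAAA


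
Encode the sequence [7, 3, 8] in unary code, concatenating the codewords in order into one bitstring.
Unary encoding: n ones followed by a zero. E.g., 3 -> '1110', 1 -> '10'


Encode each number as n ones followed by a terminating 0:
  7 -> 11111110 (8 bits)
  3 -> 1110 (4 bits)
  8 -> 111111110 (9 bits)
Total length = 8 + 4 + 9 = 21 bits.

Unary([7, 3, 8]) = 111111101110111111110 (21 bits)


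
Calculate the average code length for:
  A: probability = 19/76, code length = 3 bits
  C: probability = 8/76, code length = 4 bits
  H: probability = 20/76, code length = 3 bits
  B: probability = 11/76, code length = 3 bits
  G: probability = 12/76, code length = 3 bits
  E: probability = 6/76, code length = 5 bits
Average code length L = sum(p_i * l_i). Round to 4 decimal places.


Weighted contributions p_i * l_i:
  A: (19/76) * 3 = 57/76
  C: (8/76) * 4 = 32/76
  H: (20/76) * 3 = 60/76
  B: (11/76) * 3 = 33/76
  G: (12/76) * 3 = 36/76
  E: (6/76) * 5 = 30/76
Sum = (57 + 32 + 60 + 33 + 36 + 30)/76 = 248/76

L = 248/76 = 3.2632 bits/symbol


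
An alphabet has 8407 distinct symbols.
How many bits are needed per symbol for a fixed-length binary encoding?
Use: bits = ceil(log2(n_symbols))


log2(8407) = 13.0374
Bracket: 2^13 = 8192 < 8407 <= 2^14 = 16384
So ceil(log2(8407)) = 14

bits = ceil(log2(8407)) = ceil(13.0374) = 14 bits


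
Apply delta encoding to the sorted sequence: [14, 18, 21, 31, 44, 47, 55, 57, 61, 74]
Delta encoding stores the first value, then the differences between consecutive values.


First value: 14
Deltas:
  18 - 14 = 4
  21 - 18 = 3
  31 - 21 = 10
  44 - 31 = 13
  47 - 44 = 3
  55 - 47 = 8
  57 - 55 = 2
  61 - 57 = 4
  74 - 61 = 13


Delta encoded: [14, 4, 3, 10, 13, 3, 8, 2, 4, 13]


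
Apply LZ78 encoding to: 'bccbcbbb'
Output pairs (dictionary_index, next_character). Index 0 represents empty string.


LZ78 encoding steps:
Dictionary: {0: ''}
Step 1: w='' (idx 0), next='b' -> output (0, 'b'), add 'b' as idx 1
Step 2: w='' (idx 0), next='c' -> output (0, 'c'), add 'c' as idx 2
Step 3: w='c' (idx 2), next='b' -> output (2, 'b'), add 'cb' as idx 3
Step 4: w='cb' (idx 3), next='b' -> output (3, 'b'), add 'cbb' as idx 4
Step 5: w='b' (idx 1), end of input -> output (1, '')


Encoded: [(0, 'b'), (0, 'c'), (2, 'b'), (3, 'b'), (1, '')]


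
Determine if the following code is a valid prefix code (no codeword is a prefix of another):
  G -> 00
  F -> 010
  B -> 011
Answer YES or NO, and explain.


Checking each pair (does one codeword prefix another?):
  G='00' vs F='010': no prefix
  G='00' vs B='011': no prefix
  F='010' vs G='00': no prefix
  F='010' vs B='011': no prefix
  B='011' vs G='00': no prefix
  B='011' vs F='010': no prefix
No violation found over all pairs.

YES -- this is a valid prefix code. No codeword is a prefix of any other codeword.


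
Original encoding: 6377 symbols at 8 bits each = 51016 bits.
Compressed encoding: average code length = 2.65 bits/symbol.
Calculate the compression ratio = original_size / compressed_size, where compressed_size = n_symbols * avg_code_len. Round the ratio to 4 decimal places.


original_size = n_symbols * orig_bits = 6377 * 8 = 51016 bits
compressed_size = n_symbols * avg_code_len = 6377 * 2.65 = 16899.05 bits
ratio = original_size / compressed_size = 51016 / 16899.05 = 3.0189

Compression ratio = 3.0189


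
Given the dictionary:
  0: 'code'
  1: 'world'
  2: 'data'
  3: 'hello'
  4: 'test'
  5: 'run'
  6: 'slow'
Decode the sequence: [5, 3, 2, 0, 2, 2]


Look up each index in the dictionary:
  5 -> 'run'
  3 -> 'hello'
  2 -> 'data'
  0 -> 'code'
  2 -> 'data'
  2 -> 'data'

Decoded: "run hello data code data data"


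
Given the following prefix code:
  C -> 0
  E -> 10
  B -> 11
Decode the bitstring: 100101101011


Decoding step by step:
Bits 10 -> E
Bits 0 -> C
Bits 10 -> E
Bits 11 -> B
Bits 0 -> C
Bits 10 -> E
Bits 11 -> B


Decoded message: ECEBCEB


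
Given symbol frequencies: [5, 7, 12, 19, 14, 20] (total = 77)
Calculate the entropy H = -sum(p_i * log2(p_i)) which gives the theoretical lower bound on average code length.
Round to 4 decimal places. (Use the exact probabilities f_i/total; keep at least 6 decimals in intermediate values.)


Per-symbol terms -p_i * log2(p_i) with p_i = f_i/77:
  p = 5/77 = 0.064935: log2(p) = -3.944858, -p*log2(p) = 0.256160
  p = 7/77 = 0.090909: log2(p) = -3.459432, -p*log2(p) = 0.314494
  p = 12/77 = 0.155844: log2(p) = -2.681824, -p*log2(p) = 0.417947
  p = 19/77 = 0.246753: log2(p) = -2.018859, -p*log2(p) = 0.498160
  p = 14/77 = 0.181818: log2(p) = -2.459432, -p*log2(p) = 0.447169
  p = 20/77 = 0.259740: log2(p) = -1.944858, -p*log2(p) = 0.505158
H = 0.256160 + 0.314494 + 0.417947 + 0.498160 + 0.447169 + 0.505158 = 2.439088

H = 2.4391 bits/symbol


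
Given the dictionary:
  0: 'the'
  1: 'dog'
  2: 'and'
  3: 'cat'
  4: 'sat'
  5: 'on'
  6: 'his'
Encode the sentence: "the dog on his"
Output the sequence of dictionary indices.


Look up each word in the dictionary:
  'the' -> 0
  'dog' -> 1
  'on' -> 5
  'his' -> 6

Encoded: [0, 1, 5, 6]


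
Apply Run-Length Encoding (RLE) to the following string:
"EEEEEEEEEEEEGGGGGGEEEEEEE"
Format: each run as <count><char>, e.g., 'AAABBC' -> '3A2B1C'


Scanning runs left to right:
  i=0: run of 'E' x 12 -> '12E'
  i=12: run of 'G' x 6 -> '6G'
  i=18: run of 'E' x 7 -> '7E'

RLE = 12E6G7E


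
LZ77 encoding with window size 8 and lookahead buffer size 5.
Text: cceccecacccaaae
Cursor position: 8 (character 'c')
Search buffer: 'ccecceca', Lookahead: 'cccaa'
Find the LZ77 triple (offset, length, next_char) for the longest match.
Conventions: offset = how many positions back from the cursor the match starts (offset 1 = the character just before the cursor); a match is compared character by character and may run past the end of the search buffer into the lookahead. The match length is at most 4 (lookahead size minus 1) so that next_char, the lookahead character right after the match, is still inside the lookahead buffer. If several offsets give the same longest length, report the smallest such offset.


Try each offset into the search buffer:
  offset=1 (pos 7, char 'a'): match length 0
  offset=2 (pos 6, char 'c'): match length 1
  offset=3 (pos 5, char 'e'): match length 0
  offset=4 (pos 4, char 'c'): match length 1
  offset=5 (pos 3, char 'c'): match length 2
  offset=6 (pos 2, char 'e'): match length 0
  offset=7 (pos 1, char 'c'): match length 1
  offset=8 (pos 0, char 'c'): match length 2
Longest match has length 2, found at offsets 5, 8; take the smallest, offset 5.
next_char = character at position 8 + 2 = 10 -> 'c'

Best match: offset=5, length=2 (matching 'cc' starting at position 3)
LZ77 triple: (5, 2, 'c')


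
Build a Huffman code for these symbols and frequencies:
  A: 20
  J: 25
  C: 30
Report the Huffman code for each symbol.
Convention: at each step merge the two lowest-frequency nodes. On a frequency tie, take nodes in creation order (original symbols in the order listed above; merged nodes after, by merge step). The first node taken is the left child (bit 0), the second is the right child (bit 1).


Huffman tree construction:
Step 1: Merge A(20) + J(25) = 45
Step 2: Merge C(30) + (A+J)(45) = 75
Read each symbol's code off the tree from the root (left child = 0, right child = 1).

Codes:
  A: 10 (length 2)
  J: 11 (length 2)
  C: 0 (length 1)
Average code length: 120/75 = 1.6000 bits/symbol


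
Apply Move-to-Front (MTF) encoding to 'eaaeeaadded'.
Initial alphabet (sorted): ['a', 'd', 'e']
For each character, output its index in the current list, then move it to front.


MTF encoding:
'e': index 2 in ['a', 'd', 'e'] -> ['e', 'a', 'd']
'a': index 1 in ['e', 'a', 'd'] -> ['a', 'e', 'd']
'a': index 0 in ['a', 'e', 'd'] -> ['a', 'e', 'd']
'e': index 1 in ['a', 'e', 'd'] -> ['e', 'a', 'd']
'e': index 0 in ['e', 'a', 'd'] -> ['e', 'a', 'd']
'a': index 1 in ['e', 'a', 'd'] -> ['a', 'e', 'd']
'a': index 0 in ['a', 'e', 'd'] -> ['a', 'e', 'd']
'd': index 2 in ['a', 'e', 'd'] -> ['d', 'a', 'e']
'd': index 0 in ['d', 'a', 'e'] -> ['d', 'a', 'e']
'e': index 2 in ['d', 'a', 'e'] -> ['e', 'd', 'a']
'd': index 1 in ['e', 'd', 'a'] -> ['d', 'e', 'a']


Output: [2, 1, 0, 1, 0, 1, 0, 2, 0, 2, 1]


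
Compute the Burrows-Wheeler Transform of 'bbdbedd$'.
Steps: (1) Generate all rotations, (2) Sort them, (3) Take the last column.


Rotations (sorted):
  0: $bbdbedd -> last char: d
  1: bbdbedd$ -> last char: $
  2: bdbedd$b -> last char: b
  3: bedd$bbd -> last char: d
  4: d$bbdbed -> last char: d
  5: dbedd$bb -> last char: b
  6: dd$bbdbe -> last char: e
  7: edd$bbdb -> last char: b


BWT = d$bddbeb


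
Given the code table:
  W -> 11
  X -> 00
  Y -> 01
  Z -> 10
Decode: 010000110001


Decoding:
01 -> Y
00 -> X
00 -> X
11 -> W
00 -> X
01 -> Y


Result: YXXWXY


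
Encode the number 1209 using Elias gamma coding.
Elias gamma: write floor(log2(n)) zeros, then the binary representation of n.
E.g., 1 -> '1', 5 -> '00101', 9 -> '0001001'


num_bits = floor(log2(1209)) + 1 = 11
leading_zeros = num_bits - 1 = 10
binary(1209) = 10010111001

Elias gamma(1209) = '0000000000' + '10010111001' = 000000000010010111001 (21 bits)


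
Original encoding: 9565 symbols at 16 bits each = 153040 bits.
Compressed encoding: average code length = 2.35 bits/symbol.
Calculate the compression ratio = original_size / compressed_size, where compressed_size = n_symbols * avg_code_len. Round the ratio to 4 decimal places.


original_size = n_symbols * orig_bits = 9565 * 16 = 153040 bits
compressed_size = n_symbols * avg_code_len = 9565 * 2.35 = 22477.75 bits
ratio = original_size / compressed_size = 153040 / 22477.75 = 6.8085

Compression ratio = 6.8085


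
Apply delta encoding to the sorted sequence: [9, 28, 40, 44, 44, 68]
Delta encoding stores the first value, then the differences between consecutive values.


First value: 9
Deltas:
  28 - 9 = 19
  40 - 28 = 12
  44 - 40 = 4
  44 - 44 = 0
  68 - 44 = 24


Delta encoded: [9, 19, 12, 4, 0, 24]


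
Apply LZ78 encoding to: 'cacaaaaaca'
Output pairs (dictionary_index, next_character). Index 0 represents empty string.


LZ78 encoding steps:
Dictionary: {0: ''}
Step 1: w='' (idx 0), next='c' -> output (0, 'c'), add 'c' as idx 1
Step 2: w='' (idx 0), next='a' -> output (0, 'a'), add 'a' as idx 2
Step 3: w='c' (idx 1), next='a' -> output (1, 'a'), add 'ca' as idx 3
Step 4: w='a' (idx 2), next='a' -> output (2, 'a'), add 'aa' as idx 4
Step 5: w='aa' (idx 4), next='c' -> output (4, 'c'), add 'aac' as idx 5
Step 6: w='a' (idx 2), end of input -> output (2, '')


Encoded: [(0, 'c'), (0, 'a'), (1, 'a'), (2, 'a'), (4, 'c'), (2, '')]


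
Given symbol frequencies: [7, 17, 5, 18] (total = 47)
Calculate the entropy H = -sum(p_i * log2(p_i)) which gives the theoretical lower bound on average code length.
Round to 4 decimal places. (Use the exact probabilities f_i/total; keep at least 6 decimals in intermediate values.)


Per-symbol terms -p_i * log2(p_i) with p_i = f_i/47:
  p = 7/47 = 0.148936: log2(p) = -2.747234, -p*log2(p) = 0.409163
  p = 17/47 = 0.361702: log2(p) = -1.467126, -p*log2(p) = 0.530663
  p = 5/47 = 0.106383: log2(p) = -3.232661, -p*log2(p) = 0.343900
  p = 18/47 = 0.382979: log2(p) = -1.384664, -p*log2(p) = 0.530297
H = 0.409163 + 0.530663 + 0.343900 + 0.530297 = 1.814023

H = 1.814 bits/symbol


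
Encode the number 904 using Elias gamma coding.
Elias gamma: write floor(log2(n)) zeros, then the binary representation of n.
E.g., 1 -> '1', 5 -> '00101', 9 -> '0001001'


num_bits = floor(log2(904)) + 1 = 10
leading_zeros = num_bits - 1 = 9
binary(904) = 1110001000

Elias gamma(904) = '000000000' + '1110001000' = 0000000001110001000 (19 bits)
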